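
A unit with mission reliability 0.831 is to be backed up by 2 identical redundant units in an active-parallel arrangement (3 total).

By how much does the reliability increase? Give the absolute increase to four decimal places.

0.1642

R_before = 0.831
R_after = 1 − (1 − 0.831)^3 = 0.9952
ΔR = 0.9952 − 0.831 = 0.1642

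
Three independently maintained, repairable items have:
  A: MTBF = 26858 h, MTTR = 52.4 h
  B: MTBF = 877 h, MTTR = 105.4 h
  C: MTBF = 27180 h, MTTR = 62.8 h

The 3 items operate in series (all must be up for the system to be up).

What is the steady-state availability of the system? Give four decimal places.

A(A) = MTBF/(MTBF+MTTR) = 26858/(26858+52.4) = 0.998053
A(B) = MTBF/(MTBF+MTTR) = 877/(877+105.4) = 0.892712
A(C) = MTBF/(MTBF+MTTR) = 27180/(27180+62.8) = 0.997695
Series availability: 0.998053 × 0.892712 × 0.997695 = 0.8889

0.8889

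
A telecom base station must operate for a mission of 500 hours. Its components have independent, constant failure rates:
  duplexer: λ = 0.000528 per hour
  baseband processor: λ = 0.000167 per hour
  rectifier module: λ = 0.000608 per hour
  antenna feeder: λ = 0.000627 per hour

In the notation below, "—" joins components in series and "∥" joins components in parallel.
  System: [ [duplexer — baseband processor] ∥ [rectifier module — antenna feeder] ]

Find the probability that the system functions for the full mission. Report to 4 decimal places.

R(duplexer) = exp(−0.000528 × 500) = 0.767974
R(baseband processor) = exp(−0.000167 × 500) = 0.919891
R(rectifier module) = exp(−0.000608 × 500) = 0.737861
R(antenna feeder) = exp(−0.000627 × 500) = 0.730884
Series (duplexer and baseband processor): 0.767974 × 0.919891 = 0.706452
Series (rectifier module and antenna feeder): 0.737861 × 0.730884 = 0.539291
Parallel ([0.706452] and [0.539291]): 1 − (1 − 0.706452)(1 − 0.539291) = 0.8648

0.8648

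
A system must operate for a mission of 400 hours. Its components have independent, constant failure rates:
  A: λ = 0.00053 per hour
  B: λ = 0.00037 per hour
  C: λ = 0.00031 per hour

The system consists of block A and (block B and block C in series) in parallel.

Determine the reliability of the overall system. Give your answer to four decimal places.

0.9545

R(A) = exp(−0.00053 × 400) = 0.808965
R(B) = exp(−0.00037 × 400) = 0.862431
R(C) = exp(−0.00031 × 400) = 0.883380
Series (B and C): 0.862431 × 0.883380 = 0.761854
Parallel (A and [0.761854]): 1 − (1 − 0.808965)(1 − 0.761854) = 0.9545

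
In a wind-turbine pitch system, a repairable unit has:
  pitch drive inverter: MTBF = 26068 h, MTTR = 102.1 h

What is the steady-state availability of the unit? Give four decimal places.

A(pitch drive inverter) = MTBF/(MTBF+MTTR) = 26068/(26068+102.1) = 0.9961

0.9961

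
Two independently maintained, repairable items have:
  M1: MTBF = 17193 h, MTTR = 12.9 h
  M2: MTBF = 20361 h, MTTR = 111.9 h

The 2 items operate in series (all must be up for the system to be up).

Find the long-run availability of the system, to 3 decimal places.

0.994

A(M1) = MTBF/(MTBF+MTTR) = 17193/(17193+12.9) = 0.999250
A(M2) = MTBF/(MTBF+MTTR) = 20361/(20361+111.9) = 0.994534
Series availability: 0.999250 × 0.994534 = 0.994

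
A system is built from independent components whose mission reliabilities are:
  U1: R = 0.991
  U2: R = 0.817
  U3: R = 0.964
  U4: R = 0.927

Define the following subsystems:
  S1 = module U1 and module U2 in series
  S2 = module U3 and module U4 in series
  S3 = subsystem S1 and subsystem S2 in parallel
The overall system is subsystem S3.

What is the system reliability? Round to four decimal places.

0.9798

Series (U1 and U2): 0.991000 × 0.817000 = 0.809647
Series (U3 and U4): 0.964000 × 0.927000 = 0.893628
Parallel ([0.809647] and [0.893628]): 1 − (1 − 0.809647)(1 − 0.893628) = 0.9798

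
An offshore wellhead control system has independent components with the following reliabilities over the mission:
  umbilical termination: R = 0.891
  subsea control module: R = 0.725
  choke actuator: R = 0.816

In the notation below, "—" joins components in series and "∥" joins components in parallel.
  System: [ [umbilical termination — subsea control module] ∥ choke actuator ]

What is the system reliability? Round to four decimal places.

Series (umbilical termination and subsea control module): 0.891000 × 0.725000 = 0.645975
Parallel ([0.645975] and choke actuator): 1 − (1 − 0.645975)(1 − 0.816000) = 0.9349

0.9349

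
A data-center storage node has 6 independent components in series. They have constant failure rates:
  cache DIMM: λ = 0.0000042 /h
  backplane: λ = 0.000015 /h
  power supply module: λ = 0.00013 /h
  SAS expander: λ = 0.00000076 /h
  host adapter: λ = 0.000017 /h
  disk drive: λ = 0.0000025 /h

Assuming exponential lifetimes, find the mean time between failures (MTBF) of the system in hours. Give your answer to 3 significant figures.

5900

Series of exponential components: λ_sys = Σ λ_i
λ_sys = 0.0000042 + 0.000015 + 0.00013 + 0.00000076 + 0.000017 + 0.0000025 = 1.6946e-04 /h
MTBF = 1 / λ_sys = 5900 h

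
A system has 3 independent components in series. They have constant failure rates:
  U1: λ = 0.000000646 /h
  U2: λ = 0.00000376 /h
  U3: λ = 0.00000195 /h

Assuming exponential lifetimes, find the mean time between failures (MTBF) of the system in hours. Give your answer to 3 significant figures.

157000

Series of exponential components: λ_sys = Σ λ_i
λ_sys = 0.000000646 + 0.00000376 + 0.00000195 = 6.3560e-06 /h
MTBF = 1 / λ_sys = 157000 h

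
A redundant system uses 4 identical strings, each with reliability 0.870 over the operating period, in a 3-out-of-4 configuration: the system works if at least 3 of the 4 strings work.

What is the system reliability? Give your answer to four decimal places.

R = Σ_{i=3}^{4} C(4,i) p^i (1−p)^{4−i} with p = 0.870
C(4,3)·0.870^3·0.130^1 = 0.342422
C(4,4)·0.870^4·0.130^0 = 0.572898
Sum = 0.9153

0.9153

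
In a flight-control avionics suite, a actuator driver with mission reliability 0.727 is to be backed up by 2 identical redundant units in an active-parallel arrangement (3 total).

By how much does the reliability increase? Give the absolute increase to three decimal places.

0.253

R_before = 0.727
R_after = 1 − (1 − 0.727)^3 = 0.980
ΔR = 0.980 − 0.727 = 0.253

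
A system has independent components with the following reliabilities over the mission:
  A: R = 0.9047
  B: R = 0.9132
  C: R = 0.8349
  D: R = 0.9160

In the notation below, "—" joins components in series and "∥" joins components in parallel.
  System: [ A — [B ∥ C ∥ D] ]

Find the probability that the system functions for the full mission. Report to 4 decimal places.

0.9036

Parallel (B, C, and D): 1 − (1 − 0.913200)(1 − 0.834900)(1 − 0.916000) = 0.998796
Series (A and [0.998796]): 0.904700 × 0.998796 = 0.9036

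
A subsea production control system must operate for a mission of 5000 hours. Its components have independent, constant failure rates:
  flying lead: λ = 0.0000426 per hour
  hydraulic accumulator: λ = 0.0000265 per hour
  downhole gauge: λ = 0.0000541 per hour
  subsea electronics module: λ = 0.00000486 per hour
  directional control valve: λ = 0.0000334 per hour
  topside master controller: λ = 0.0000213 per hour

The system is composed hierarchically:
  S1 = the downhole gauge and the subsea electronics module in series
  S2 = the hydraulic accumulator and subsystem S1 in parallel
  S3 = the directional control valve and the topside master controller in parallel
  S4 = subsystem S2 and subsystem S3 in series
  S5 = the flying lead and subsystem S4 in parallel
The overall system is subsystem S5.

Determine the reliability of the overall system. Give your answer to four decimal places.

0.9910

R(flying lead) = exp(−0.0000426 × 5000) = 0.808156
R(hydraulic accumulator) = exp(−0.0000265 × 5000) = 0.875903
R(downhole gauge) = exp(−0.0000541 × 5000) = 0.762998
R(subsea electronics module) = exp(−0.00000486 × 5000) = 0.975993
R(directional control valve) = exp(−0.0000334 × 5000) = 0.846200
R(topside master controller) = exp(−0.0000213 × 5000) = 0.898975
Series (downhole gauge and subsea electronics module): 0.762998 × 0.975993 = 0.744681
Parallel (hydraulic accumulator and [0.744681]): 1 − (1 − 0.875903)(1 − 0.744681) = 0.968316
Parallel (directional control valve and topside master controller): 1 − (1 − 0.846200)(1 − 0.898975) = 0.984462
Series ([0.968316] and [0.984462]): 0.968316 × 0.984462 = 0.953270
Parallel (flying lead and [0.953270]): 1 − (1 − 0.808156)(1 − 0.953270) = 0.9910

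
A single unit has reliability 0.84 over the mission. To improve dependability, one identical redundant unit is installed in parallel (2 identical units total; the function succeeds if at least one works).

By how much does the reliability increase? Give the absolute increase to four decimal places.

R_before = 0.84
R_after = 1 − (1 − 0.84)^2 = 0.9744
ΔR = 0.9744 − 0.84 = 0.1344

0.1344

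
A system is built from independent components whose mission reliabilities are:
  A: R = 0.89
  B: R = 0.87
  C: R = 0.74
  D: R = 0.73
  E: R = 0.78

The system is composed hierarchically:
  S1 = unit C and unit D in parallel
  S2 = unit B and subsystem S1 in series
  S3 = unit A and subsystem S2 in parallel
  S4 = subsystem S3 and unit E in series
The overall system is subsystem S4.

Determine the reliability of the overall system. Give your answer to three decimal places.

0.764

Parallel (C and D): 1 − (1 − 0.74000)(1 − 0.73000) = 0.92980
Series (B and [0.92980]): 0.87000 × 0.92980 = 0.80893
Parallel (A and [0.80893]): 1 − (1 − 0.89000)(1 − 0.80893) = 0.97898
Series ([0.97898] and E): 0.97898 × 0.78000 = 0.764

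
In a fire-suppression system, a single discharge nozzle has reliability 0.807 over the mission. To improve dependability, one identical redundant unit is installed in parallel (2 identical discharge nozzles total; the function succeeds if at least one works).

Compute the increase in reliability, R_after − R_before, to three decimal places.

0.156

R_before = 0.807
R_after = 1 − (1 − 0.807)^2 = 0.963
ΔR = 0.963 − 0.807 = 0.156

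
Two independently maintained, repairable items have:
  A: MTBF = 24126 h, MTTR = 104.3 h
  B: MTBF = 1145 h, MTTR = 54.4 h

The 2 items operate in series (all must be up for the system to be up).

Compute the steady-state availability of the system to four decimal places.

A(A) = MTBF/(MTBF+MTTR) = 24126/(24126+104.3) = 0.995695
A(B) = MTBF/(MTBF+MTTR) = 1145/(1145+54.4) = 0.954644
Series availability: 0.995695 × 0.954644 = 0.9505

0.9505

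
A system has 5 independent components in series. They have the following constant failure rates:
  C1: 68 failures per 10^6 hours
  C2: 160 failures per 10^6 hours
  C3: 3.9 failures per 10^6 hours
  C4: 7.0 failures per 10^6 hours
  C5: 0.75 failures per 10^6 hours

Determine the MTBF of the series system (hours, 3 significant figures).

4170

Series of exponential components: λ_sys = Σ λ_i
λ_sys = 0.000068 + 0.00016 + 0.0000039 + 0.0000070 + 0.00000075 = 2.3965e-04 /h
MTBF = 1 / λ_sys = 4170 h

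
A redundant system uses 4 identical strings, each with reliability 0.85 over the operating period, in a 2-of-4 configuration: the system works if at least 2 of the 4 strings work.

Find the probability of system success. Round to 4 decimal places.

R = Σ_{i=2}^{4} C(4,i) p^i (1−p)^{4−i} with p = 0.85
C(4,2)·0.85^2·0.15^2 = 0.097538
C(4,3)·0.85^3·0.15^1 = 0.368475
C(4,4)·0.85^4·0.15^0 = 0.522006
Sum = 0.9880

0.9880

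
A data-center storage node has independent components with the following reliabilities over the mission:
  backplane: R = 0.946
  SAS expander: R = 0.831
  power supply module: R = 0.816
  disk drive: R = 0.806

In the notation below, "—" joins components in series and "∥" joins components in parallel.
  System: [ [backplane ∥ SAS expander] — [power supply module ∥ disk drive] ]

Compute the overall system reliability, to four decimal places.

Parallel (backplane and SAS expander): 1 − (1 − 0.946000)(1 − 0.831000) = 0.990874
Parallel (power supply module and disk drive): 1 − (1 − 0.816000)(1 − 0.806000) = 0.964304
Series ([0.990874] and [0.964304]): 0.990874 × 0.964304 = 0.9555

0.9555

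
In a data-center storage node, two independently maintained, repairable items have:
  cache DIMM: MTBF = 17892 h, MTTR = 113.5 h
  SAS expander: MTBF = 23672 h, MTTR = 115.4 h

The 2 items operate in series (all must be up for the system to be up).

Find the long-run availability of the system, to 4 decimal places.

0.9889

A(cache DIMM) = MTBF/(MTBF+MTTR) = 17892/(17892+113.5) = 0.993696
A(SAS expander) = MTBF/(MTBF+MTTR) = 23672/(23672+115.4) = 0.995149
Series availability: 0.993696 × 0.995149 = 0.9889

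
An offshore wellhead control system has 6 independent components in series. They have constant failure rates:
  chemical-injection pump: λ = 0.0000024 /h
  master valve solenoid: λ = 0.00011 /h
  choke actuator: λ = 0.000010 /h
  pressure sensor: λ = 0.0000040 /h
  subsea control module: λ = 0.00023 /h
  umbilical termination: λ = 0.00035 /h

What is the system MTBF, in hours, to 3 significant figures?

Series of exponential components: λ_sys = Σ λ_i
λ_sys = 0.0000024 + 0.00011 + 0.000010 + 0.0000040 + 0.00023 + 0.00035 = 7.0640e-04 /h
MTBF = 1 / λ_sys = 1420 h

1420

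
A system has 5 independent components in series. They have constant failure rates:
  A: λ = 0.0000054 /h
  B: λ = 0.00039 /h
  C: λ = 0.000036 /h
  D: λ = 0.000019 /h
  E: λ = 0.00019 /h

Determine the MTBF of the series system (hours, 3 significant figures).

Series of exponential components: λ_sys = Σ λ_i
λ_sys = 0.0000054 + 0.00039 + 0.000036 + 0.000019 + 0.00019 = 6.4040e-04 /h
MTBF = 1 / λ_sys = 1560 h

1560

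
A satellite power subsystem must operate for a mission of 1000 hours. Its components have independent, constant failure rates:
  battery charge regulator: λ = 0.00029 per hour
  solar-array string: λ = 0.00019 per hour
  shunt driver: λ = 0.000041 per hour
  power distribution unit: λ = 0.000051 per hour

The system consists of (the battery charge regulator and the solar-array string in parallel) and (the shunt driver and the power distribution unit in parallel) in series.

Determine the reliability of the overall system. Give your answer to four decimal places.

0.9545

R(battery charge regulator) = exp(−0.00029 × 1000) = 0.748264
R(solar-array string) = exp(−0.00019 × 1000) = 0.826959
R(shunt driver) = exp(−0.000041 × 1000) = 0.959829
R(power distribution unit) = exp(−0.000051 × 1000) = 0.950279
Parallel (battery charge regulator and solar-array string): 1 − (1 − 0.748264)(1 − 0.826959) = 0.956439
Parallel (shunt driver and power distribution unit): 1 − (1 − 0.959829)(1 − 0.950279) = 0.998003
Series ([0.956439] and [0.998003]): 0.956439 × 0.998003 = 0.9545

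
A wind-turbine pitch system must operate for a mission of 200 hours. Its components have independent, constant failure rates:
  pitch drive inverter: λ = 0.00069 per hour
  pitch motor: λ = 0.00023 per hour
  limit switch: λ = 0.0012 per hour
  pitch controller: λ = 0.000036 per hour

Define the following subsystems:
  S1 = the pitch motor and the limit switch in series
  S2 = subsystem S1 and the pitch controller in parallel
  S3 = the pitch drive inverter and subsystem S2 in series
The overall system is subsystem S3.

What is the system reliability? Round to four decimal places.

0.8695

R(pitch drive inverter) = exp(−0.00069 × 200) = 0.871099
R(pitch motor) = exp(−0.00023 × 200) = 0.955042
R(limit switch) = exp(−0.0012 × 200) = 0.786628
R(pitch controller) = exp(−0.000036 × 200) = 0.992826
Series (pitch motor and limit switch): 0.955042 × 0.786628 = 0.751263
Parallel ([0.751263] and pitch controller): 1 − (1 − 0.751263)(1 − 0.992826) = 0.998216
Series (pitch drive inverter and [0.998216]): 0.871099 × 0.998216 = 0.8695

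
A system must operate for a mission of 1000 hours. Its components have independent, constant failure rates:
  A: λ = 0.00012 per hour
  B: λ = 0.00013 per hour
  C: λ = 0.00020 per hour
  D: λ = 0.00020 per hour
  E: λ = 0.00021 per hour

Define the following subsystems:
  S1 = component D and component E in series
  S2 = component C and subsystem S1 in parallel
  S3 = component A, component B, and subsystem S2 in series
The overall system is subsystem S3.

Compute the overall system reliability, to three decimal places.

0.731

R(A) = exp(−0.00012 × 1000) = 0.88692
R(B) = exp(−0.00013 × 1000) = 0.87810
R(C) = exp(−0.00020 × 1000) = 0.81873
R(D) = exp(−0.00020 × 1000) = 0.81873
R(E) = exp(−0.00021 × 1000) = 0.81058
Series (D and E): 0.81873 × 0.81058 = 0.66365
Parallel (C and [0.66365]): 1 − (1 − 0.81873)(1 − 0.66365) = 0.93903
Series (A, B, and [0.93903]): 0.88692 × 0.87810 × 0.93903 = 0.731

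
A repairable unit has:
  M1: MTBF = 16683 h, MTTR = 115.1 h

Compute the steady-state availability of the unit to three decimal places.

0.993

A(M1) = MTBF/(MTBF+MTTR) = 16683/(16683+115.1) = 0.993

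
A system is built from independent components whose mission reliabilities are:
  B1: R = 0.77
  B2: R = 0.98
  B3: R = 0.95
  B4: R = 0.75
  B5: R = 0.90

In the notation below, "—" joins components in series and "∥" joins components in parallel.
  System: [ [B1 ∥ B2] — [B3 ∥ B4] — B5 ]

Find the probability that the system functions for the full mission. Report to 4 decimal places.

Parallel (B1 and B2): 1 − (1 − 0.770000)(1 − 0.980000) = 0.995400
Parallel (B3 and B4): 1 − (1 − 0.950000)(1 − 0.750000) = 0.987500
Series ([0.995400], [0.987500], and B5): 0.995400 × 0.987500 × 0.900000 = 0.8847

0.8847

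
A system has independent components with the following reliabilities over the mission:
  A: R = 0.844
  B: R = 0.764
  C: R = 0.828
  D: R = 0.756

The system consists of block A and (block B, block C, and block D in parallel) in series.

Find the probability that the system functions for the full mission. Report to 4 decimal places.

0.8356

Parallel (B, C, and D): 1 − (1 − 0.764000)(1 − 0.828000)(1 − 0.756000) = 0.990096
Series (A and [0.990096]): 0.844000 × 0.990096 = 0.8356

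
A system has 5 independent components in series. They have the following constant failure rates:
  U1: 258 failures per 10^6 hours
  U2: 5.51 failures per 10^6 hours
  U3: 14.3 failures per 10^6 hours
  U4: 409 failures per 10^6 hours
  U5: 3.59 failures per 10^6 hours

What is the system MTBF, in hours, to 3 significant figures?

1450

Series of exponential components: λ_sys = Σ λ_i
λ_sys = 0.000258 + 0.00000551 + 0.0000143 + 0.000409 + 0.00000359 = 6.9040e-04 /h
MTBF = 1 / λ_sys = 1450 h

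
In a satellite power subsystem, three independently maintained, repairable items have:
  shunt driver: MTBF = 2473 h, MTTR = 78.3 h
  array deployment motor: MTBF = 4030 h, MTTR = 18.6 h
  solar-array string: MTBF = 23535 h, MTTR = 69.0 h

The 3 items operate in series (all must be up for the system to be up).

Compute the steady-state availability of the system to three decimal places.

0.962

A(shunt driver) = MTBF/(MTBF+MTTR) = 2473/(2473+78.3) = 0.969310
A(array deployment motor) = MTBF/(MTBF+MTTR) = 4030/(4030+18.6) = 0.995406
A(solar-array string) = MTBF/(MTBF+MTTR) = 23535/(23535+69.0) = 0.997077
Series availability: 0.969310 × 0.995406 × 0.997077 = 0.962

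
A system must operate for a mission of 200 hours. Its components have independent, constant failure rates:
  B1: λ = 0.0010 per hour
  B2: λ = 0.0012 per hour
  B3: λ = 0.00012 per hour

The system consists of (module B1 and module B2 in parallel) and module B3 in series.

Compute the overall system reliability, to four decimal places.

R(B1) = exp(−0.0010 × 200) = 0.818731
R(B2) = exp(−0.0012 × 200) = 0.786628
R(B3) = exp(−0.00012 × 200) = 0.976286
Parallel (B1 and B2): 1 − (1 − 0.818731)(1 − 0.786628) = 0.961322
Series ([0.961322] and B3): 0.961322 × 0.976286 = 0.9385

0.9385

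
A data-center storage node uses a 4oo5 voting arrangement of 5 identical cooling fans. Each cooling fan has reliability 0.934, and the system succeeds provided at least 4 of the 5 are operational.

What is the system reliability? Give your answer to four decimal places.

R = Σ_{i=4}^{5} C(5,i) p^i (1−p)^{5−i} with p = 0.934
C(5,4)·0.934^4·0.066^1 = 0.251132
C(5,5)·0.934^5·0.066^0 = 0.710779
Sum = 0.9619

0.9619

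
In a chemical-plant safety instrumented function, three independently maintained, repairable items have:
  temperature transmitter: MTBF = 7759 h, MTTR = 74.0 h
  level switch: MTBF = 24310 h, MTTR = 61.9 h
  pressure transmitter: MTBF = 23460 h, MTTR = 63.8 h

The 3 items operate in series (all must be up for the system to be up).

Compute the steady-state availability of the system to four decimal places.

A(temperature transmitter) = MTBF/(MTBF+MTTR) = 7759/(7759+74.0) = 0.990553
A(level switch) = MTBF/(MTBF+MTTR) = 24310/(24310+61.9) = 0.997460
A(pressure transmitter) = MTBF/(MTBF+MTTR) = 23460/(23460+63.8) = 0.997288
Series availability: 0.990553 × 0.997460 × 0.997288 = 0.9854

0.9854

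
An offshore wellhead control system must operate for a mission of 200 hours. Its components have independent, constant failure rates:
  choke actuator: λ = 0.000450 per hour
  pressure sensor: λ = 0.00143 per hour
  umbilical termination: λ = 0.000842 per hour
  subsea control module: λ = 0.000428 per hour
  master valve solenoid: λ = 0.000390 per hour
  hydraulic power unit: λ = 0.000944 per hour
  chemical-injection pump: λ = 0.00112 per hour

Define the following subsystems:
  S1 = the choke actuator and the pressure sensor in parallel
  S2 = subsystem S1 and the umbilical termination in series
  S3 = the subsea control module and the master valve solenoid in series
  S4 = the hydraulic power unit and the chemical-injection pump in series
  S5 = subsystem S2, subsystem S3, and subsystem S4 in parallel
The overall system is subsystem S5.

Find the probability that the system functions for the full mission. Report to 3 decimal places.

R(choke actuator) = exp(−0.000450 × 200) = 0.91393
R(pressure sensor) = exp(−0.00143 × 200) = 0.75126
R(umbilical termination) = exp(−0.000842 × 200) = 0.84502
R(subsea control module) = exp(−0.000428 × 200) = 0.91796
R(master valve solenoid) = exp(−0.000390 × 200) = 0.92496
R(hydraulic power unit) = exp(−0.000944 × 200) = 0.82795
R(chemical-injection pump) = exp(−0.00112 × 200) = 0.79932
Parallel (choke actuator and pressure sensor): 1 − (1 − 0.91393)(1 − 0.75126) = 0.97859
Series ([0.97859] and umbilical termination): 0.97859 × 0.84502 = 0.82693
Series (subsea control module and master valve solenoid): 0.91796 × 0.92496 = 0.84908
Series (hydraulic power unit and chemical-injection pump): 0.82795 × 0.79932 = 0.66180
Parallel ([0.82693], [0.84908], and [0.66180]): 1 − (1 − 0.82693)(1 − 0.84908)(1 − 0.66180) = 0.991

0.991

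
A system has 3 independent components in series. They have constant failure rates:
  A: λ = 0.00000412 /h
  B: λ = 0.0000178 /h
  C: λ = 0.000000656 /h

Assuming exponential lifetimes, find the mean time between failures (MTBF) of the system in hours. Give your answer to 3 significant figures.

Series of exponential components: λ_sys = Σ λ_i
λ_sys = 0.00000412 + 0.0000178 + 0.000000656 = 2.2576e-05 /h
MTBF = 1 / λ_sys = 44300 h

44300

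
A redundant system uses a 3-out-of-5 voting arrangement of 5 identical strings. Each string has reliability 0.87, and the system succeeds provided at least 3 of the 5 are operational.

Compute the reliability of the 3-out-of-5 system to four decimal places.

0.9821

R = Σ_{i=3}^{5} C(5,i) p^i (1−p)^{5−i} with p = 0.87
C(5,3)·0.87^3·0.13^2 = 0.111287
C(5,4)·0.87^4·0.13^1 = 0.372383
C(5,5)·0.87^5·0.13^0 = 0.498421
Sum = 0.9821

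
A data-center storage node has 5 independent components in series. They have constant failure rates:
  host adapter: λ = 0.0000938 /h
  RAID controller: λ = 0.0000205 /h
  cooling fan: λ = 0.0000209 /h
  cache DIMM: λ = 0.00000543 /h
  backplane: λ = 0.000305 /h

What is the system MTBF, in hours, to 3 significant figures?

Series of exponential components: λ_sys = Σ λ_i
λ_sys = 0.0000938 + 0.0000205 + 0.0000209 + 0.00000543 + 0.000305 = 4.4563e-04 /h
MTBF = 1 / λ_sys = 2240 h

2240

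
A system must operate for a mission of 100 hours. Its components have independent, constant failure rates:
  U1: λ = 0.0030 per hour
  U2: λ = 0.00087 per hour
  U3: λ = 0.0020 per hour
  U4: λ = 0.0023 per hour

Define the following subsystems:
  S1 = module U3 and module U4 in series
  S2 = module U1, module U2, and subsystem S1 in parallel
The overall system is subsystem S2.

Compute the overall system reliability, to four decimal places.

R(U1) = exp(−0.0030 × 100) = 0.740818
R(U2) = exp(−0.00087 × 100) = 0.916677
R(U3) = exp(−0.0020 × 100) = 0.818731
R(U4) = exp(−0.0023 × 100) = 0.794534
Series (U3 and U4): 0.818731 × 0.794534 = 0.650510
Parallel (U1, U2, and [0.650510]): 1 − (1 − 0.740818)(1 − 0.916677)(1 − 0.650510) = 0.9925

0.9925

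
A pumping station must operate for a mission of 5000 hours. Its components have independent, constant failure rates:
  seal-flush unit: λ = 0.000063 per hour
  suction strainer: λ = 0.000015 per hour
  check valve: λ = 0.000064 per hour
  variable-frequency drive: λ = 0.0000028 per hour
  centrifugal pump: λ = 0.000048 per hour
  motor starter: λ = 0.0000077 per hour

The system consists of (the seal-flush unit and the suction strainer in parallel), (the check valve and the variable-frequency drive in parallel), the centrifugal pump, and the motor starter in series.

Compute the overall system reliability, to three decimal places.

R(seal-flush unit) = exp(−0.000063 × 5000) = 0.72979
R(suction strainer) = exp(−0.000015 × 5000) = 0.92774
R(check valve) = exp(−0.000064 × 5000) = 0.72615
R(variable-frequency drive) = exp(−0.0000028 × 5000) = 0.98610
R(centrifugal pump) = exp(−0.000048 × 5000) = 0.78663
R(motor starter) = exp(−0.0000077 × 5000) = 0.96223
Parallel (seal-flush unit and suction strainer): 1 − (1 − 0.72979)(1 − 0.92774) = 0.98047
Parallel (check valve and variable-frequency drive): 1 − (1 − 0.72615)(1 − 0.98610) = 0.99619
Series ([0.98047], [0.99619], centrifugal pump, and motor starter): 0.98047 × 0.99619 × 0.78663 × 0.96223 = 0.739

0.739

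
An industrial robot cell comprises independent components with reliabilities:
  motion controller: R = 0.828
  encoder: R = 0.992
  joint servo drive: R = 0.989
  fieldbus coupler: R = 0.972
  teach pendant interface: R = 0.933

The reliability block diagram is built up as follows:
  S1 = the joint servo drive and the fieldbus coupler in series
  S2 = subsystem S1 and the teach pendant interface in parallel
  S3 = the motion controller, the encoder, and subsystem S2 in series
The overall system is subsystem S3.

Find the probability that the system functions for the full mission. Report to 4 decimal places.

Series (joint servo drive and fieldbus coupler): 0.989000 × 0.972000 = 0.961308
Parallel ([0.961308] and teach pendant interface): 1 − (1 − 0.961308)(1 − 0.933000) = 0.997408
Series (motion controller, encoder, and [0.997408]): 0.828000 × 0.992000 × 0.997408 = 0.8192

0.8192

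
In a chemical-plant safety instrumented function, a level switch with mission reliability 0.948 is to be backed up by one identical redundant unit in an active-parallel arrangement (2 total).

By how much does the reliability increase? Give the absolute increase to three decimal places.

R_before = 0.948
R_after = 1 − (1 − 0.948)^2 = 0.997
ΔR = 0.997 − 0.948 = 0.049

0.049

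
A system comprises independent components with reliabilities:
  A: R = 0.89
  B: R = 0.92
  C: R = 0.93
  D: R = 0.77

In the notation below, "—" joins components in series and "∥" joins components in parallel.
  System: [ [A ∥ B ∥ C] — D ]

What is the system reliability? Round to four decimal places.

0.7695

Parallel (A, B, and C): 1 − (1 − 0.890000)(1 − 0.920000)(1 − 0.930000) = 0.999384
Series ([0.999384] and D): 0.999384 × 0.770000 = 0.7695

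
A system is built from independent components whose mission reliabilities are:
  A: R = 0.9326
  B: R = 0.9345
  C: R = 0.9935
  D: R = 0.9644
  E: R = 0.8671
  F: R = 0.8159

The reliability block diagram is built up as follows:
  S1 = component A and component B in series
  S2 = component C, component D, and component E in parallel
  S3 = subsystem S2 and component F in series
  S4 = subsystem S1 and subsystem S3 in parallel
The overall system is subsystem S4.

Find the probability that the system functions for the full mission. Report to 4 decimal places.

0.9763

Series (A and B): 0.932600 × 0.934500 = 0.871515
Parallel (C, D, and E): 1 − (1 − 0.993500)(1 − 0.964400)(1 − 0.867100) = 0.999969
Series ([0.999969] and F): 0.999969 × 0.815900 = 0.815875
Parallel ([0.871515] and [0.815875]): 1 − (1 − 0.871515)(1 − 0.815875) = 0.9763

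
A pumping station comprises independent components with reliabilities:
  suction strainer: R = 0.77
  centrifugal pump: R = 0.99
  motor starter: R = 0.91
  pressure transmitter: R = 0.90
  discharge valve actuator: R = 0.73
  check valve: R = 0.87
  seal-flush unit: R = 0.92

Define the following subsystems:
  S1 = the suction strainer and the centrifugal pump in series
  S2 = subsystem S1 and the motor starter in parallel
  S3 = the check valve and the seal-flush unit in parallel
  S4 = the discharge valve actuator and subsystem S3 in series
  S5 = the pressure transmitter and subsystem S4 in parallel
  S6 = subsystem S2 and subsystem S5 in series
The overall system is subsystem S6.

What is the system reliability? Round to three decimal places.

Series (suction strainer and centrifugal pump): 0.77000 × 0.99000 = 0.76230
Parallel ([0.76230] and motor starter): 1 − (1 − 0.76230)(1 − 0.91000) = 0.97861
Parallel (check valve and seal-flush unit): 1 − (1 − 0.87000)(1 − 0.92000) = 0.98960
Series (discharge valve actuator and [0.98960]): 0.73000 × 0.98960 = 0.72241
Parallel (pressure transmitter and [0.72241]): 1 − (1 − 0.90000)(1 − 0.72241) = 0.97224
Series ([0.97861] and [0.97224]): 0.97861 × 0.97224 = 0.951

0.951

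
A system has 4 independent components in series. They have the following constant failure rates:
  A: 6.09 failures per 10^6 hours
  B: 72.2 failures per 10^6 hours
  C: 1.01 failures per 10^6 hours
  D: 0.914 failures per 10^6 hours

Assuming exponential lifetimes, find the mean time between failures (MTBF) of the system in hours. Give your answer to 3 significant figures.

Series of exponential components: λ_sys = Σ λ_i
λ_sys = 0.00000609 + 0.0000722 + 0.00000101 + 0.000000914 = 8.0214e-05 /h
MTBF = 1 / λ_sys = 12500 h

12500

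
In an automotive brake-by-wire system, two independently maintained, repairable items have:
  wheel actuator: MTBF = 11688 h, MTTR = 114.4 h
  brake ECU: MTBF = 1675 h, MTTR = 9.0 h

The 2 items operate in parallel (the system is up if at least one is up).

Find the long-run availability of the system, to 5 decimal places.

0.99995

A(wheel actuator) = MTBF/(MTBF+MTTR) = 11688/(11688+114.4) = 0.990307
A(brake ECU) = MTBF/(MTBF+MTTR) = 1675/(1675+9.0) = 0.994656
Parallel availability: 1 − (1 − 0.990307)(1 − 0.994656) = 0.99995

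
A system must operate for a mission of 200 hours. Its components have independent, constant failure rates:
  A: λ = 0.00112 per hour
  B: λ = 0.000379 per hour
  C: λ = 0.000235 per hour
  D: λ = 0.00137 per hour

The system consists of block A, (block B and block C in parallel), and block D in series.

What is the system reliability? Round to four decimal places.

0.6057

R(A) = exp(−0.00112 × 200) = 0.799315
R(B) = exp(−0.000379 × 200) = 0.927002
R(C) = exp(−0.000235 × 200) = 0.954087
R(D) = exp(−0.00137 × 200) = 0.760332
Parallel (B and C): 1 − (1 − 0.927002)(1 − 0.954087) = 0.996648
Series (A, [0.996648], and D): 0.799315 × 0.996648 × 0.760332 = 0.6057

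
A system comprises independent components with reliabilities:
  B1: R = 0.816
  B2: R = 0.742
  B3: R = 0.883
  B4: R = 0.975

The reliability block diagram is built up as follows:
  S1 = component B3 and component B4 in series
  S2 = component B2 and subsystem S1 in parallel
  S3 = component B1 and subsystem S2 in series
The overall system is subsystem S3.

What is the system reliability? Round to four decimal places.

0.7867

Series (B3 and B4): 0.883000 × 0.975000 = 0.860925
Parallel (B2 and [0.860925]): 1 − (1 − 0.742000)(1 − 0.860925) = 0.964119
Series (B1 and [0.964119]): 0.816000 × 0.964119 = 0.7867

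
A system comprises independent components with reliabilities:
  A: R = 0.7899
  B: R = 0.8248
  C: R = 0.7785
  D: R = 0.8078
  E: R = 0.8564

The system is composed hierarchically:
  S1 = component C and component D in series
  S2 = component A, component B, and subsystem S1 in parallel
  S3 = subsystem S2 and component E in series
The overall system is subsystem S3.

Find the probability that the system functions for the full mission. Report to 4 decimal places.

0.8447

Series (C and D): 0.778500 × 0.807800 = 0.628872
Parallel (A, B, and [0.628872]): 1 − (1 − 0.789900)(1 − 0.824800)(1 − 0.628872) = 0.986339
Series ([0.986339] and E): 0.986339 × 0.856400 = 0.8447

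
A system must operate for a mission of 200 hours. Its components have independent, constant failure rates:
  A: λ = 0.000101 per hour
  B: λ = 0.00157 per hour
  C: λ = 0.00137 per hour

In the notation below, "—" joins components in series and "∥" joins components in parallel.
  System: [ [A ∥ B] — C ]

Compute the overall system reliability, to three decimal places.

R(A) = exp(−0.000101 × 200) = 0.98000
R(B) = exp(−0.00157 × 200) = 0.73052
R(C) = exp(−0.00137 × 200) = 0.76033
Parallel (A and B): 1 − (1 − 0.98000)(1 − 0.73052) = 0.99461
Series ([0.99461] and C): 0.99461 × 0.76033 = 0.756

0.756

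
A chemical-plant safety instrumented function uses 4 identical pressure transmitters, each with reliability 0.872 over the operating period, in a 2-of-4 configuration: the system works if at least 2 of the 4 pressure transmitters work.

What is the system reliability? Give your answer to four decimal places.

0.9924

R = Σ_{i=2}^{4} C(4,i) p^i (1−p)^{4−i} with p = 0.872
C(4,2)·0.872^2·0.128^2 = 0.074749
C(4,3)·0.872^3·0.128^1 = 0.339484
C(4,4)·0.872^4·0.128^0 = 0.578184
Sum = 0.9924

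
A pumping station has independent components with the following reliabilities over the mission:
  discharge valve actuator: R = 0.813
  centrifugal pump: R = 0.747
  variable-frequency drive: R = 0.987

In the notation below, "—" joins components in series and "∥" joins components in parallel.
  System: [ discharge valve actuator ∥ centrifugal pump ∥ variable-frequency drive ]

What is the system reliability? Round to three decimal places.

0.999

Parallel (discharge valve actuator, centrifugal pump, and variable-frequency drive): 1 − (1 − 0.81300)(1 − 0.74700)(1 − 0.98700) = 0.999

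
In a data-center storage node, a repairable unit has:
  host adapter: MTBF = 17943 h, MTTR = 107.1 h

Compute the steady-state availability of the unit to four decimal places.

A(host adapter) = MTBF/(MTBF+MTTR) = 17943/(17943+107.1) = 0.9941

0.9941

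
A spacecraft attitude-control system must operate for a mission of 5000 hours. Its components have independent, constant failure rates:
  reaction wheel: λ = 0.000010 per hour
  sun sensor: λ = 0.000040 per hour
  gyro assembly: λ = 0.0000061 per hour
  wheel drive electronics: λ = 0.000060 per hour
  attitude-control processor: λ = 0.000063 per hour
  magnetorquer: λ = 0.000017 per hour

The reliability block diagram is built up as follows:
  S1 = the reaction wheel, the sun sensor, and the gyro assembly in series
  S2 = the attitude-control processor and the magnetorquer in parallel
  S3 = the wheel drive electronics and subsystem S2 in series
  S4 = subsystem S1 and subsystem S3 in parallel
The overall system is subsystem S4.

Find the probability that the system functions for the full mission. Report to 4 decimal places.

R(reaction wheel) = exp(−0.000010 × 5000) = 0.951229
R(sun sensor) = exp(−0.000040 × 5000) = 0.818731
R(gyro assembly) = exp(−0.0000061 × 5000) = 0.969960
R(wheel drive electronics) = exp(−0.000060 × 5000) = 0.740818
R(attitude-control processor) = exp(−0.000063 × 5000) = 0.729789
R(magnetorquer) = exp(−0.000017 × 5000) = 0.918512
Series (reaction wheel, sun sensor, and gyro assembly): 0.951229 × 0.818731 × 0.969960 = 0.755405
Parallel (attitude-control processor and magnetorquer): 1 − (1 − 0.729789)(1 − 0.918512) = 0.977981
Series (wheel drive electronics and [0.977981]): 0.740818 × 0.977981 = 0.724506
Parallel ([0.755405] and [0.724506]): 1 − (1 − 0.755405)(1 − 0.724506) = 0.9326

0.9326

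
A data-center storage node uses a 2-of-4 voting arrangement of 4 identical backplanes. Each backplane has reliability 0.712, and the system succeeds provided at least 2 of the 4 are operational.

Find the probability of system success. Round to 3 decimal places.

0.925

R = Σ_{i=2}^{4} C(4,i) p^i (1−p)^{4−i} with p = 0.712
C(4,2)·0.712^2·0.288^2 = 0.25229
C(4,3)·0.712^3·0.288^1 = 0.41581
C(4,4)·0.712^4·0.288^0 = 0.25699
Sum = 0.925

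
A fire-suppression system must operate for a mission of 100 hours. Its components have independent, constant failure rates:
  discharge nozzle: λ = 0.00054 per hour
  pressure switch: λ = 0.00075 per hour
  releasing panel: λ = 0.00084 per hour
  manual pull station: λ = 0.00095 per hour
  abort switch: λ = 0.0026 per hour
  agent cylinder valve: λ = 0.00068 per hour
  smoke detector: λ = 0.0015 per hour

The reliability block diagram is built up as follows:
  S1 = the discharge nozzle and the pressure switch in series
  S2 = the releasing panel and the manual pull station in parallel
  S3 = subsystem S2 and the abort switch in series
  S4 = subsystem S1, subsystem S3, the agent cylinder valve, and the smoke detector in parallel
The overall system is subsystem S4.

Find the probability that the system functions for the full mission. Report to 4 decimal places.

0.9997

R(discharge nozzle) = exp(−0.00054 × 100) = 0.947432
R(pressure switch) = exp(−0.00075 × 100) = 0.927743
R(releasing panel) = exp(−0.00084 × 100) = 0.919431
R(manual pull station) = exp(−0.00095 × 100) = 0.909373
R(abort switch) = exp(−0.0026 × 100) = 0.771052
R(agent cylinder valve) = exp(−0.00068 × 100) = 0.934260
R(smoke detector) = exp(−0.0015 × 100) = 0.860708
Series (discharge nozzle and pressure switch): 0.947432 × 0.927743 = 0.878973
Parallel (releasing panel and manual pull station): 1 − (1 − 0.919431)(1 − 0.909373) = 0.992698
Series ([0.992698] and abort switch): 0.992698 × 0.771052 = 0.765422
Parallel ([0.878973], [0.765422], agent cylinder valve, and smoke detector): 1 − (1 − 0.878973)(1 − 0.765422)(1 − 0.934260)(1 − 0.860708) = 0.9997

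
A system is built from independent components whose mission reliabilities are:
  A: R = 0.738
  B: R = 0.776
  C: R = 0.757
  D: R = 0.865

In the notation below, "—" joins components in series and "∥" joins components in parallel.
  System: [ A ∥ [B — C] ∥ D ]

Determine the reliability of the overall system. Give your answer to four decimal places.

Series (B and C): 0.776000 × 0.757000 = 0.587432
Parallel (A, [0.587432], and D): 1 − (1 − 0.738000)(1 − 0.587432)(1 − 0.865000) = 0.9854

0.9854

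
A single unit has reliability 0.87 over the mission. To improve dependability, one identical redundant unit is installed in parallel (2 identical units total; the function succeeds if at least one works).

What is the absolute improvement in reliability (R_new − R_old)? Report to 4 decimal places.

0.1131

R_before = 0.87
R_after = 1 − (1 − 0.87)^2 = 0.9831
ΔR = 0.9831 − 0.87 = 0.1131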